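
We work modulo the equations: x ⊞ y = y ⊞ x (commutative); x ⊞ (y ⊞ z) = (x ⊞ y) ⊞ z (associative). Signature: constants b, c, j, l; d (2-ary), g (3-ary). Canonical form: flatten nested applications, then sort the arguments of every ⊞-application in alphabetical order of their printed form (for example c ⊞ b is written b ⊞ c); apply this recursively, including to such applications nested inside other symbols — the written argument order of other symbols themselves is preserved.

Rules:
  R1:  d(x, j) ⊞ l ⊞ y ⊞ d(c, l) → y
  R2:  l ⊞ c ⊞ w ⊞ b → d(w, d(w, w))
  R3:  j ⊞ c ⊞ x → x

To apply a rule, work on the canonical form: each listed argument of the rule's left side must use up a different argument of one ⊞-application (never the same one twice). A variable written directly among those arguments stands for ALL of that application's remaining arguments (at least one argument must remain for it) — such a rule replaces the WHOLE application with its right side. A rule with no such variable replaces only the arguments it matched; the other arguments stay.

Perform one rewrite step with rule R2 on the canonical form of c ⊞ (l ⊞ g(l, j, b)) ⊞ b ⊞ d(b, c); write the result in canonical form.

Canonical form:  b ⊞ c ⊞ d(b, c) ⊞ g(l, j, b) ⊞ l
R2 matches:  uses b, c, l;  w := d(b, c) ⊞ g(l, j, b)
Every leftover argument binds to the variable; the entire application is replaced.
Result:  d(d(b, c) ⊞ g(l, j, b), d(d(b, c) ⊞ g(l, j, b), d(b, c) ⊞ g(l, j, b)))

Answer: d(d(b, c) ⊞ g(l, j, b), d(d(b, c) ⊞ g(l, j, b), d(b, c) ⊞ g(l, j, b)))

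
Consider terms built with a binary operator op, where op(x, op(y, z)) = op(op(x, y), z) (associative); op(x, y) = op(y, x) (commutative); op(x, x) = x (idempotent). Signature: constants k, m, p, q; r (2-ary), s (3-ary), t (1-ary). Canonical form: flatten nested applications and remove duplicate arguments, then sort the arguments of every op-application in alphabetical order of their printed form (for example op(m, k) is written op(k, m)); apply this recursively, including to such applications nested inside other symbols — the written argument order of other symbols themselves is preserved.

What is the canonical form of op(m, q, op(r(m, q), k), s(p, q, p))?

Un-nest:  op(m, q, r(m, q), k, s(p, q, p))
Order the arguments:  op(k, m, q, r(m, q), s(p, q, p))

Answer: op(k, m, q, r(m, q), s(p, q, p))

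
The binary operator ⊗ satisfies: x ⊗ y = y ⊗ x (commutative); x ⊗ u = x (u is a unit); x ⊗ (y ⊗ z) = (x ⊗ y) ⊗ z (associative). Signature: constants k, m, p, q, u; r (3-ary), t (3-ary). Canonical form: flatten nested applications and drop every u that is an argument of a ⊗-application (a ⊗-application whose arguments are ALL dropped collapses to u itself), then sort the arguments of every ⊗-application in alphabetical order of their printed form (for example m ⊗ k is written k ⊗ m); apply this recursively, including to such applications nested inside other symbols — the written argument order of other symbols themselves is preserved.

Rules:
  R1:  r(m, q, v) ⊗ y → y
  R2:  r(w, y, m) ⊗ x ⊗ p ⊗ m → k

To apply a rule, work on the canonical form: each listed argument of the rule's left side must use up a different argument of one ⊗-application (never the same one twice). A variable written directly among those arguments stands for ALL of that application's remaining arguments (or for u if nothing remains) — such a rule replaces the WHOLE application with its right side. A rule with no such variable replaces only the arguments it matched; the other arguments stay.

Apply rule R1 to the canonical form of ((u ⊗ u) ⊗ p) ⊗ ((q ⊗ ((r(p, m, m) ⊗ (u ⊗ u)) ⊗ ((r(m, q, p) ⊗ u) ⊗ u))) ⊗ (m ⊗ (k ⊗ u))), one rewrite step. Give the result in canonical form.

Canonical form:  k ⊗ m ⊗ p ⊗ q ⊗ r(m, q, p) ⊗ r(p, m, m)
Apply R1:  consuming r(m, q, p);  v := p, y := k ⊗ m ⊗ p ⊗ q ⊗ r(p, m, m)
The extension variable absorbs all remaining arguments, so the whole application is rewritten.
Giving:  k ⊗ m ⊗ p ⊗ q ⊗ r(p, m, m)

Answer: k ⊗ m ⊗ p ⊗ q ⊗ r(p, m, m)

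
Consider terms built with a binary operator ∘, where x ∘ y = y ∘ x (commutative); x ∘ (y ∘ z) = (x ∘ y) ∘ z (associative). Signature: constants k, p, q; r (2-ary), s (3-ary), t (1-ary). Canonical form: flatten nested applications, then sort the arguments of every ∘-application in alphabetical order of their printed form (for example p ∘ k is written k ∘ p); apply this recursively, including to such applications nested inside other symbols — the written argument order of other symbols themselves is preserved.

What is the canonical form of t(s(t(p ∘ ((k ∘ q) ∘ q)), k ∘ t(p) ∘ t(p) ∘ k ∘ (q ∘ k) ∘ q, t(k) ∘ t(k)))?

Answer: t(s(t(k ∘ p ∘ q ∘ q), k ∘ k ∘ k ∘ q ∘ q ∘ t(p) ∘ t(p), t(k) ∘ t(k)))

Derivation:
Focus inside:  k ∘ t(p) ∘ t(p) ∘ k ∘ (q ∘ k) ∘ q
Flatten:  k ∘ t(p) ∘ t(p) ∘ k ∘ q ∘ k ∘ q
Sort arguments:  k ∘ k ∘ k ∘ q ∘ q ∘ t(p) ∘ t(p)
Rebuild:  t(s(t(k ∘ p ∘ q ∘ q), k ∘ k ∘ k ∘ q ∘ q ∘ t(p) ∘ t(p), t(k) ∘ t(k)))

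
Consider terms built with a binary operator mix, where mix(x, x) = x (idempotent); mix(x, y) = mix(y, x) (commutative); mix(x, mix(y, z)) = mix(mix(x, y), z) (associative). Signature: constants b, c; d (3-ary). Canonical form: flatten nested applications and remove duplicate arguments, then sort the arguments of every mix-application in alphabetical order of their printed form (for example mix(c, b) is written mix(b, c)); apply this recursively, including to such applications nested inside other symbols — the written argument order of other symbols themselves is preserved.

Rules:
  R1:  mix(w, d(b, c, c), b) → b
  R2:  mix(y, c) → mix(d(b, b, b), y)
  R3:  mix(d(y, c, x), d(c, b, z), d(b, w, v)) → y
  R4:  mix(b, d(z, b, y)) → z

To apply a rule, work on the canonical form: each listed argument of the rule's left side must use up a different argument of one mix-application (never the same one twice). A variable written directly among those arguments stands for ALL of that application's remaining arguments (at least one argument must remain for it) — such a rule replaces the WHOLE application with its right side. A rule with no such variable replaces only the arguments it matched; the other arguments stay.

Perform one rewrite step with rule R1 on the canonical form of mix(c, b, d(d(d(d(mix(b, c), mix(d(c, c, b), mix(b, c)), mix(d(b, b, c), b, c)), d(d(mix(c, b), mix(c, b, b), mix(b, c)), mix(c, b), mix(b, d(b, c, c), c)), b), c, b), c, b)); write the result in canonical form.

Canonical form:  mix(b, c, d(d(d(d(mix(b, c), mix(b, c, d(c, c, b)), mix(b, c, d(b, b, c))), d(d(mix(b, c), mix(b, c), mix(b, c)), mix(b, c), mix(b, c, d(b, c, c))), b), c, b), c, b))
Match R1:  consume b, d(b, c, c);  w := c
The variable takes the whole remainder — replace the entire application.
Giving:  mix(b, c, d(d(d(d(mix(b, c), mix(b, c, d(c, c, b)), mix(b, c, d(b, b, c))), d(d(mix(b, c), mix(b, c), mix(b, c)), mix(b, c), b), b), c, b), c, b))

Answer: mix(b, c, d(d(d(d(mix(b, c), mix(b, c, d(c, c, b)), mix(b, c, d(b, b, c))), d(d(mix(b, c), mix(b, c), mix(b, c)), mix(b, c), b), b), c, b), c, b))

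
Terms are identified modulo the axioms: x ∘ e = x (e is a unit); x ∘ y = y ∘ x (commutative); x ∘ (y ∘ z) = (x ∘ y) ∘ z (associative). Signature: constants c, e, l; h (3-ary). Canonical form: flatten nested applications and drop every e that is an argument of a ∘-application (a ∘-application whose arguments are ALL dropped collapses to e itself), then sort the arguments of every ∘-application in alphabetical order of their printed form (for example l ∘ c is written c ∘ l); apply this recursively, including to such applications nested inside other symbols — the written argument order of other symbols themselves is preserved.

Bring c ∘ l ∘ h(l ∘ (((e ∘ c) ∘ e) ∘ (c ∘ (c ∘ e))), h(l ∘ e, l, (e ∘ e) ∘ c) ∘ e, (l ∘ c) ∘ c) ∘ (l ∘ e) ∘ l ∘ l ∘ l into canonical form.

Merge nested applications:  c ∘ l ∘ h(l ∘ (((e ∘ c) ∘ e) ∘ (c ∘ (c ∘ e))), h(l ∘ e, l, (e ∘ e) ∘ c) ∘ e, (l ∘ c) ∘ c) ∘ l ∘ e ∘ l ∘ l ∘ l
Canonicalize subterm:  h(l ∘ (((e ∘ c) ∘ e) ∘ (c ∘ (c ∘ e))), h(l ∘ e, l, (e ∘ e) ∘ c) ∘ e, (l ∘ c) ∘ c)  →  h(c ∘ c ∘ c ∘ l, h(l, l, c), c ∘ c ∘ l)
Unit:  drop e
Order the arguments:  c ∘ h(c ∘ c ∘ c ∘ l, h(l, l, c), c ∘ c ∘ l) ∘ l ∘ l ∘ l ∘ l ∘ l

Answer: c ∘ h(c ∘ c ∘ c ∘ l, h(l, l, c), c ∘ c ∘ l) ∘ l ∘ l ∘ l ∘ l ∘ l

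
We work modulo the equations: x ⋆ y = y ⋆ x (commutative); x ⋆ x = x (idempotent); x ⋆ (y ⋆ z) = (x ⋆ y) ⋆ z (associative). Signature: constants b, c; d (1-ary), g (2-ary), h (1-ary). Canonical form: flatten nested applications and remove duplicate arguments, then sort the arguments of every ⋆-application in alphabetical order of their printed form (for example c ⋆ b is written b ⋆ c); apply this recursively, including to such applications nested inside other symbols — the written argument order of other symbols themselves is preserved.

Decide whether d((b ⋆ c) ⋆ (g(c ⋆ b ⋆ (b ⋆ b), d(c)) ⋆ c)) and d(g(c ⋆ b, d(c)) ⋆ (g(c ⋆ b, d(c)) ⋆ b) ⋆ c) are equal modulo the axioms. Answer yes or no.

Left:  d((b ⋆ c) ⋆ (g(c ⋆ b ⋆ (b ⋆ b), d(c)) ⋆ c))
  Descend into:  (b ⋆ c) ⋆ (g(c ⋆ b ⋆ (b ⋆ b), d(c)) ⋆ c)
  Un-nest:  b ⋆ c ⋆ g(c ⋆ b ⋆ (b ⋆ b), d(c)) ⋆ c
  Simplify inside:  g(c ⋆ b ⋆ (b ⋆ b), d(c))  →  g(b ⋆ c, d(c))
  Drop duplicates:  drop duplicate c
  Order the arguments:  b ⋆ c ⋆ g(b ⋆ c, d(c))
  Reassemble:  d(b ⋆ c ⋆ g(b ⋆ c, d(c)))
Right:  d(g(c ⋆ b, d(c)) ⋆ (g(c ⋆ b, d(c)) ⋆ b) ⋆ c)
  Focus inside:  g(c ⋆ b, d(c)) ⋆ (g(c ⋆ b, d(c)) ⋆ b) ⋆ c
  Merge nested applications:  g(c ⋆ b, d(c)) ⋆ g(c ⋆ b, d(c)) ⋆ b ⋆ c
  Canonicalize subterm:  g(c ⋆ b, d(c))  →  g(b ⋆ c, d(c))
  Canonicalize subterm:  g(c ⋆ b, d(c))  →  g(b ⋆ c, d(c))
  Idempotence:  drop duplicate g(b ⋆ c, d(c))
  Sort:  b ⋆ c ⋆ g(b ⋆ c, d(c))
  Reassemble:  d(b ⋆ c ⋆ g(b ⋆ c, d(c)))

Answer: yes — both canonical forms are d(b ⋆ c ⋆ g(b ⋆ c, d(c)))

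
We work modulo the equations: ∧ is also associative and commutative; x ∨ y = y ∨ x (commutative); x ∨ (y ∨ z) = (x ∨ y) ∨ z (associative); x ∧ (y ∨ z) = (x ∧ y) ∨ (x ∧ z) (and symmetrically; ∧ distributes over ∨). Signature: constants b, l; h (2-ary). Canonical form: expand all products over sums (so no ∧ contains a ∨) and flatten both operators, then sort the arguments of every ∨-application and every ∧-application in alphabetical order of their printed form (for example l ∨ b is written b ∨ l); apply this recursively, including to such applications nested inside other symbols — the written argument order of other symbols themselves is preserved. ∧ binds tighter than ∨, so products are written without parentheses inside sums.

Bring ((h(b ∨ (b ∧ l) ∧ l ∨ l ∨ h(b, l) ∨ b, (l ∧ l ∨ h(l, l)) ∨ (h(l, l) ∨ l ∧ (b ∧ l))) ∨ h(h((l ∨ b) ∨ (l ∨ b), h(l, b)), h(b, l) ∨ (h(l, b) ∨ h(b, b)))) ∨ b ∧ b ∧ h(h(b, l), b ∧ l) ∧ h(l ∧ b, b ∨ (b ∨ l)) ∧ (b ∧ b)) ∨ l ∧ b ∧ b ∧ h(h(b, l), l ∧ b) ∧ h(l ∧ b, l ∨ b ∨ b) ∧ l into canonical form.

Flatten:  h(b ∨ b ∨ b ∧ l ∧ l ∨ h(b, l) ∨ l, b ∧ l ∧ l ∨ h(l, l) ∨ h(l, l) ∨ l ∧ l) ∨ h(h(b ∨ b ∨ l ∨ l, h(l, b)), h(b, b) ∨ h(b, l) ∨ h(l, b)) ∨ b ∧ b ∧ b ∧ b ∧ h(b ∧ l, b ∨ b ∨ l) ∧ h(h(b, l), b ∧ l) ∨ b ∧ b ∧ h(b ∧ l, b ∨ b ∨ l) ∧ h(h(b, l), b ∧ l) ∧ l ∧ l
Order the arguments:  b ∧ b ∧ b ∧ b ∧ h(b ∧ l, b ∨ b ∨ l) ∧ h(h(b, l), b ∧ l) ∨ b ∧ b ∧ h(b ∧ l, b ∨ b ∨ l) ∧ h(h(b, l), b ∧ l) ∧ l ∧ l ∨ h(b ∨ b ∨ b ∧ l ∧ l ∨ h(b, l) ∨ l, b ∧ l ∧ l ∨ h(l, l) ∨ h(l, l) ∨ l ∧ l) ∨ h(h(b ∨ b ∨ l ∨ l, h(l, b)), h(b, b) ∨ h(b, l) ∨ h(l, b))

Answer: b ∧ b ∧ b ∧ b ∧ h(b ∧ l, b ∨ b ∨ l) ∧ h(h(b, l), b ∧ l) ∨ b ∧ b ∧ h(b ∧ l, b ∨ b ∨ l) ∧ h(h(b, l), b ∧ l) ∧ l ∧ l ∨ h(b ∨ b ∨ b ∧ l ∧ l ∨ h(b, l) ∨ l, b ∧ l ∧ l ∨ h(l, l) ∨ h(l, l) ∨ l ∧ l) ∨ h(h(b ∨ b ∨ l ∨ l, h(l, b)), h(b, b) ∨ h(b, l) ∨ h(l, b))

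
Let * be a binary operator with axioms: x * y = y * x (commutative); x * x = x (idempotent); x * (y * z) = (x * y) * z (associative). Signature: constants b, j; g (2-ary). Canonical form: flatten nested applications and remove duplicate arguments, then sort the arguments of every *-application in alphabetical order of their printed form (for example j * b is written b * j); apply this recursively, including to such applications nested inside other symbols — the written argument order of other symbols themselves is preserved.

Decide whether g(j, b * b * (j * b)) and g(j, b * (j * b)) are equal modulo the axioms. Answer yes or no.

Left:  g(j, b * b * (j * b))
  Work inside:  b * b * (j * b)
  Flatten:  b * b * j * b
  Idempotence:  drop duplicate b, b
  Sort:  b * j
  Reassemble:  g(j, b * j)
Right:  g(j, b * (j * b))
  Work inside:  b * (j * b)
  Flatten:  b * j * b
  Deduplicate:  drop duplicate b
  Sort:  b * j
  Put back:  g(j, b * j)

Answer: yes — both canonical forms are g(j, b * j)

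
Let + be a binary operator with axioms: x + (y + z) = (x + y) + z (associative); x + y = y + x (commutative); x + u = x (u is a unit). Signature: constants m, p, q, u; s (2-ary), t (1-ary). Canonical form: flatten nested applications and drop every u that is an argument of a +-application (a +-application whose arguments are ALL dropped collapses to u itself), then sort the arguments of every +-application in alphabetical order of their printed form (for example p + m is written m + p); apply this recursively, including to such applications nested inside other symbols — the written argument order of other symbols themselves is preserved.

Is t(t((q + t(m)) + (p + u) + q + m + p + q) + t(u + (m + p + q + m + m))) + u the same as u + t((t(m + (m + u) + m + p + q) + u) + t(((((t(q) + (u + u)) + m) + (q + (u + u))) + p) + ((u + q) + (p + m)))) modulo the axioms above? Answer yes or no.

Left:  t(t((q + t(m)) + (p + u) + q + m + p + q) + t(u + (m + p + q + m + m))) + u
  Inside:  t(t((q + t(m)) + (p + u) + q + m + p + q) + t(u + (m + p + q + m + m)))  →  t(t(m + m + m + p + q) + t(m + p + p + q + q + q + t(m)))
  Unit:  drop u
  Sort arguments:  t(t(m + m + m + p + q) + t(m + p + p + q + q + q + t(m)))
Right:  u + t((t(m + (m + u) + m + p + q) + u) + t(((((t(q) + (u + u)) + m) + (q + (u + u))) + p) + ((u + q) + (p + m))))
  Canonicalize subterm:  t((t(m + (m + u) + m + p + q) + u) + t(((((t(q) + (u + u)) + m) + (q + (u + u))) + p) + ((u + q) + (p + m))))  →  t(t(m + m + m + p + q) + t(m + m + p + p + q + q + t(q)))
  Drop the unit:  drop u
  Sort:  t(t(m + m + m + p + q) + t(m + m + p + p + q + q + t(q)))

Answer: no — t(t(m + m + m + p + q) + t(m + p + p + q + q + q + t(m))) vs t(t(m + m + m + p + q) + t(m + m + p + p + q + q + t(q)))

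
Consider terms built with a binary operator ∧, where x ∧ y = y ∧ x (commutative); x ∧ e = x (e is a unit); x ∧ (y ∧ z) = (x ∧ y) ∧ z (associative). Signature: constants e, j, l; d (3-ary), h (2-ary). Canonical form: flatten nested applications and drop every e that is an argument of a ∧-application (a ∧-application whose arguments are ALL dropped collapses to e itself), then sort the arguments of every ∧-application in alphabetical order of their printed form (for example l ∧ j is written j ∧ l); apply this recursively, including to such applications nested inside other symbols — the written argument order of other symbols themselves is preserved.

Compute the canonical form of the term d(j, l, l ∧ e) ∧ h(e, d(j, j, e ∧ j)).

Inside:  d(j, l, l ∧ e)  →  d(j, l, l)
Inside:  h(e, d(j, j, e ∧ j))  →  h(e, d(j, j, j))
Sort:  d(j, l, l) ∧ h(e, d(j, j, j))

Answer: d(j, l, l) ∧ h(e, d(j, j, j))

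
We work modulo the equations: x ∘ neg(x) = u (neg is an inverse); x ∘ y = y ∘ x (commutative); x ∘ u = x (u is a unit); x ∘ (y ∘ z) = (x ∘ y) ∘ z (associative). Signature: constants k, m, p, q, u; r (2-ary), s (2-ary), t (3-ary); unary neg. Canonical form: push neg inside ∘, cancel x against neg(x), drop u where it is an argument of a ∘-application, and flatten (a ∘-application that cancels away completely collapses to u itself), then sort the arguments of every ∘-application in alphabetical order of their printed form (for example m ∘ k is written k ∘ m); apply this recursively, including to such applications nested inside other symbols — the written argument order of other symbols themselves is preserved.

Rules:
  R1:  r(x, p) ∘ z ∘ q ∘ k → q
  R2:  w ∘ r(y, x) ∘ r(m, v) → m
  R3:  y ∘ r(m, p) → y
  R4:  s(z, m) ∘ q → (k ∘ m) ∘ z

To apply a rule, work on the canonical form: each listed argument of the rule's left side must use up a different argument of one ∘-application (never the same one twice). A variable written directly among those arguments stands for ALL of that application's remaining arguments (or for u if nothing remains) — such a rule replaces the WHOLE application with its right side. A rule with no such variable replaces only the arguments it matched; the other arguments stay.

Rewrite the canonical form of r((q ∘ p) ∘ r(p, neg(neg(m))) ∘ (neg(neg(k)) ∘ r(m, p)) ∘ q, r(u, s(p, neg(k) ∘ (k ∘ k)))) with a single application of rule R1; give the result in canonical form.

Answer: r(q, r(u, s(p, k)))

Derivation:
Canonical form:  r(k ∘ p ∘ q ∘ q ∘ r(m, p) ∘ r(p, m), r(u, s(p, k)))
Apply R1:  consuming k, q, r(m, p);  x := m, z := p ∘ q ∘ r(p, m)
Every leftover argument binds to the variable; the entire application is replaced.
Result:  r(q, r(u, s(p, k)))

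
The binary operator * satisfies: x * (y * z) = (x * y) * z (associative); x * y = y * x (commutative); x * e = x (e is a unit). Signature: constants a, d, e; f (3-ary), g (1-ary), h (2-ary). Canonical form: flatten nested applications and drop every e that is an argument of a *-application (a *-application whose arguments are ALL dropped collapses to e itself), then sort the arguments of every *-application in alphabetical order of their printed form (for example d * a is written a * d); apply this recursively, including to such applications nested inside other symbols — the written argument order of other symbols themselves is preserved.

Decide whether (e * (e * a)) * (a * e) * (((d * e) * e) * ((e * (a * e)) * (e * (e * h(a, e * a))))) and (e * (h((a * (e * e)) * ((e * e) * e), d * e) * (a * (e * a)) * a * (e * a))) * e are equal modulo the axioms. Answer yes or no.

Answer: no — a * a * a * d * h(a, a) vs a * a * a * a * h(a, d)

Derivation:
Left:  (e * (e * a)) * (a * e) * (((d * e) * e) * ((e * (a * e)) * (e * (e * h(a, e * a)))))
  Un-nest:  e * e * a * a * e * d * e * e * e * a * e * e * e * h(a, e * a)
  Simplify inside:  h(a, e * a)  →  h(a, a)
  Unit:  drop e (×9)
  Sort arguments:  a * a * a * d * h(a, a)
Right:  (e * (h((a * (e * e)) * ((e * e) * e), d * e) * (a * (e * a)) * a * (e * a))) * e
  Merge nested applications:  e * h((a * (e * e)) * ((e * e) * e), d * e) * a * e * a * a * e * a * e
  Inside:  h((a * (e * e)) * ((e * e) * e), d * e)  →  h(a, d)
  Units out:  drop e (×4)
  Order the arguments:  a * a * a * a * h(a, d)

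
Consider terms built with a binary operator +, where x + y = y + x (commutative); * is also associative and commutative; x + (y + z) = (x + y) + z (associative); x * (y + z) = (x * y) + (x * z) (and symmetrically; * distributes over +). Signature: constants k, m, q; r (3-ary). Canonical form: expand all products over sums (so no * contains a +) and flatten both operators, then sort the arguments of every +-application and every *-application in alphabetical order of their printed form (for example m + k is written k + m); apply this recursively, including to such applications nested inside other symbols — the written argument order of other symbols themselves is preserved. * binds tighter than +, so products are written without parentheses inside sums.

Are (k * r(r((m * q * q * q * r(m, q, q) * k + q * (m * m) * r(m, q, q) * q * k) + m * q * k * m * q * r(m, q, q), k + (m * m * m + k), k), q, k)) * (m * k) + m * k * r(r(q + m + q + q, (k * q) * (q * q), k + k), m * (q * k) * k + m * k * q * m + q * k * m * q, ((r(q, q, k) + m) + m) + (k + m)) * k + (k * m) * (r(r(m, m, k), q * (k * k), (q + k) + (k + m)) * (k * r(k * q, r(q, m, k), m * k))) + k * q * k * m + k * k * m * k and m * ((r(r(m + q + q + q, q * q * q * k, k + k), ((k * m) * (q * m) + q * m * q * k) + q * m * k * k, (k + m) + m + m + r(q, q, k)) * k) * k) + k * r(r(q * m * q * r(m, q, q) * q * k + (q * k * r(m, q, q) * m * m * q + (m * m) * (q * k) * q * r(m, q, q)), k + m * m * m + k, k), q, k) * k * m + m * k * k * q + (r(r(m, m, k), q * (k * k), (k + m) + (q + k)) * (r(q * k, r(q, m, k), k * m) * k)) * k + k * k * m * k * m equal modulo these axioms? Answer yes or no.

Left:  (k * r(r((m * q * q * q * r(m, q, q) * k + q * (m * m) * r(m, q, q) * q * k) + m * q * k * m * q * r(m, q, q), k + (m * m * m + k), k), q, k)) * (m * k) + m * k * r(r(q + m + q + q, (k * q) * (q * q), k + k), m * (q * k) * k + m * k * q * m + q * k * m * q, ((r(q, q, k) + m) + m) + (k + m)) * k + (k * m) * (r(r(m, m, k), q * (k * k), (q + k) + (k + m)) * (k * r(k * q, r(q, m, k), m * k))) + k * q * k * m + k * k * m * k
  Merge nested applications:  k * k * m * r(r(k * m * m * q * q * r(m, q, q) + k * m * m * q * q * r(m, q, q) + k * m * q * q * q * r(m, q, q), k + k + m * m * m, k), q, k) + k * k * m * r(r(m + q + q + q, k * q * q * q, k + k), k * k * m * q + k * m * m * q + k * m * q * q, k + m + m + m + r(q, q, k)) + k * k * m * r(k * q, r(q, m, k), k * m) * r(r(m, m, k), k * k * q, k + k + m + q) + k * k * m * q + k * k * k * m
  Sort arguments:  k * k * k * m + k * k * m * q + k * k * m * r(k * q, r(q, m, k), k * m) * r(r(m, m, k), k * k * q, k + k + m + q) + k * k * m * r(r(k * m * m * q * q * r(m, q, q) + k * m * m * q * q * r(m, q, q) + k * m * q * q * q * r(m, q, q), k + k + m * m * m, k), q, k) + k * k * m * r(r(m + q + q + q, k * q * q * q, k + k), k * k * m * q + k * m * m * q + k * m * q * q, k + m + m + m + r(q, q, k))
Right:  m * ((r(r(m + q + q + q, q * q * q * k, k + k), ((k * m) * (q * m) + q * m * q * k) + q * m * k * k, (k + m) + m + m + r(q, q, k)) * k) * k) + k * r(r(q * m * q * r(m, q, q) * q * k + (q * k * r(m, q, q) * m * m * q + (m * m) * (q * k) * q * r(m, q, q)), k + m * m * m + k, k), q, k) * k * m + m * k * k * q + (r(r(m, m, k), q * (k * k), (k + m) + (q + k)) * (r(q * k, r(q, m, k), k * m) * k)) * k + k * k * m * k * m
  Flatten:  k * k * m * r(r(m + q + q + q, k * q * q * q, k + k), k * k * m * q + k * m * m * q + k * m * q * q, k + m + m + m + r(q, q, k)) + k * k * m * r(r(k * m * m * q * q * r(m, q, q) + k * m * m * q * q * r(m, q, q) + k * m * q * q * q * r(m, q, q), k + k + m * m * m, k), q, k) + k * k * m * q + k * k * r(k * q, r(q, m, k), k * m) * r(r(m, m, k), k * k * q, k + k + m + q) + k * k * k * m * m
  Sort:  k * k * k * m * m + k * k * m * q + k * k * m * r(r(k * m * m * q * q * r(m, q, q) + k * m * m * q * q * r(m, q, q) + k * m * q * q * q * r(m, q, q), k + k + m * m * m, k), q, k) + k * k * m * r(r(m + q + q + q, k * q * q * q, k + k), k * k * m * q + k * m * m * q + k * m * q * q, k + m + m + m + r(q, q, k)) + k * k * r(k * q, r(q, m, k), k * m) * r(r(m, m, k), k * k * q, k + k + m + q)

Answer: no — k * k * k * m + k * k * m * q + k * k * m * r(k * q, r(q, m, k), k * m) * r(r(m, m, k), k * k * q, k + k + m + q) + k * k * m * r(r(k * m * m * q * q * r(m, q, q) + k * m * m * q * q * r(m, q, q) + k * m * q * q * q * r(m, q, q), k + k + m * m * m, k), q, k) + k * k * m * r(r(m + q + q + q, k * q * q * q, k + k), k * k * m * q + k * m * m * q + k * m * q * q, k + m + m + m + r(q, q, k)) vs k * k * k * m * m + k * k * m * q + k * k * m * r(r(k * m * m * q * q * r(m, q, q) + k * m * m * q * q * r(m, q, q) + k * m * q * q * q * r(m, q, q), k + k + m * m * m, k), q, k) + k * k * m * r(r(m + q + q + q, k * q * q * q, k + k), k * k * m * q + k * m * m * q + k * m * q * q, k + m + m + m + r(q, q, k)) + k * k * r(k * q, r(q, m, k), k * m) * r(r(m, m, k), k * k * q, k + k + m + q)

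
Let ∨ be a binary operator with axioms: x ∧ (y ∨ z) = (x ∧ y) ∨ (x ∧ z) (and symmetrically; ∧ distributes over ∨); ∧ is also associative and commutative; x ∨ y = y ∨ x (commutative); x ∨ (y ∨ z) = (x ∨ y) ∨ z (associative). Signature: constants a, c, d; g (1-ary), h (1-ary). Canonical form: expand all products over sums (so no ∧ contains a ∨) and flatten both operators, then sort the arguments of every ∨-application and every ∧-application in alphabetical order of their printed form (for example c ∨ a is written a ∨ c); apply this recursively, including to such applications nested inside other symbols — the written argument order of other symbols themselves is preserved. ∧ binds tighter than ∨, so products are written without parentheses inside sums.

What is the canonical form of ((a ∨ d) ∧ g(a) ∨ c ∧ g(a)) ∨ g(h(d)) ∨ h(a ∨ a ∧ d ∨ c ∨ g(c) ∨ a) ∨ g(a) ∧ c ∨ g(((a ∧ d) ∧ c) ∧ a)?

Answer: a ∧ g(a) ∨ c ∧ g(a) ∨ c ∧ g(a) ∨ d ∧ g(a) ∨ g(a ∧ a ∧ c ∧ d) ∨ g(h(d)) ∨ h(a ∨ a ∨ a ∧ d ∨ c ∨ g(c))

Derivation:
Distribute:  a ∧ g(a) ∨ d ∧ g(a) ∨ c ∧ g(a) ∨ g(h(d)) ∨ h(a ∨ a ∨ a ∧ d ∨ c ∨ g(c)) ∨ c ∧ g(a) ∨ g(a ∧ a ∧ c ∧ d)
Sort arguments:  a ∧ g(a) ∨ c ∧ g(a) ∨ c ∧ g(a) ∨ d ∧ g(a) ∨ g(a ∧ a ∧ c ∧ d) ∨ g(h(d)) ∨ h(a ∨ a ∨ a ∧ d ∨ c ∨ g(c))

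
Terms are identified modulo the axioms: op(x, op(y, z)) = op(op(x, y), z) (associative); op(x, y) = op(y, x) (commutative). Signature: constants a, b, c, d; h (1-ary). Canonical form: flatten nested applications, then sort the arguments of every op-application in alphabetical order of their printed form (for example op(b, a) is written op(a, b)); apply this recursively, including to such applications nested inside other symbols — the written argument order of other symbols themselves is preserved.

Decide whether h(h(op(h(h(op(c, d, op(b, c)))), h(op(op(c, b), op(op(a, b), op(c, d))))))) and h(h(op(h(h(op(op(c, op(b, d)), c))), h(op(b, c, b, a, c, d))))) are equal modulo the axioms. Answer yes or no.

Left:  h(h(op(h(h(op(c, d, op(b, c)))), h(op(op(c, b), op(op(a, b), op(c, d)))))))
  Focus inside:  op(h(h(op(c, d, op(b, c)))), h(op(op(c, b), op(op(a, b), op(c, d)))))
  Canonicalize subterm:  h(h(op(c, d, op(b, c))))  →  h(h(op(b, c, c, d)))
  Inside:  h(op(op(c, b), op(op(a, b), op(c, d))))  →  h(op(a, b, b, c, c, d))
  Sort arguments:  op(h(h(op(b, c, c, d))), h(op(a, b, b, c, c, d)))
  Rebuild:  h(h(op(h(h(op(b, c, c, d))), h(op(a, b, b, c, c, d)))))
Right:  h(h(op(h(h(op(op(c, op(b, d)), c))), h(op(b, c, b, a, c, d)))))
  Focus inside:  op(h(h(op(op(c, op(b, d)), c))), h(op(b, c, b, a, c, d)))
  Simplify inside:  h(h(op(op(c, op(b, d)), c)))  →  h(h(op(b, c, c, d)))
  Simplify inside:  h(op(b, c, b, a, c, d))  →  h(op(a, b, b, c, c, d))
  Order the arguments:  op(h(h(op(b, c, c, d))), h(op(a, b, b, c, c, d)))
  Rebuild:  h(h(op(h(h(op(b, c, c, d))), h(op(a, b, b, c, c, d)))))

Answer: yes — both canonical forms are h(h(op(h(h(op(b, c, c, d))), h(op(a, b, b, c, c, d)))))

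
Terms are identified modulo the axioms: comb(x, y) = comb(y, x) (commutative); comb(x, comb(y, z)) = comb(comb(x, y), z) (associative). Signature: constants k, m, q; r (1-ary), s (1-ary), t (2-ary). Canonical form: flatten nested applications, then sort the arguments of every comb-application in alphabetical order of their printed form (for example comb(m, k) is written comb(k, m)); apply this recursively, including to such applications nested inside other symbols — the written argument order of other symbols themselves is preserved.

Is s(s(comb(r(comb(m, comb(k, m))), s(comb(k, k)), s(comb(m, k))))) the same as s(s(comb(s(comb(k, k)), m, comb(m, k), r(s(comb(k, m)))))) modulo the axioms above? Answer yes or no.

Left:  s(s(comb(r(comb(m, comb(k, m))), s(comb(k, k)), s(comb(m, k)))))
  Descend into:  comb(r(comb(m, comb(k, m))), s(comb(k, k)), s(comb(m, k)))
  Simplify inside:  r(comb(m, comb(k, m)))  →  r(comb(k, m, m))
  Simplify inside:  s(comb(m, k))  →  s(comb(k, m))
  Sort:  comb(r(comb(k, m, m)), s(comb(k, k)), s(comb(k, m)))
  Rebuild:  s(s(comb(r(comb(k, m, m)), s(comb(k, k)), s(comb(k, m)))))
Right:  s(s(comb(s(comb(k, k)), m, comb(m, k), r(s(comb(k, m))))))
  Work inside:  comb(s(comb(k, k)), m, comb(m, k), r(s(comb(k, m))))
  Un-nest:  comb(s(comb(k, k)), m, m, k, r(s(comb(k, m))))
  Sort arguments:  comb(k, m, m, r(s(comb(k, m))), s(comb(k, k)))
  Put back:  s(s(comb(k, m, m, r(s(comb(k, m))), s(comb(k, k)))))

Answer: no — s(s(comb(r(comb(k, m, m)), s(comb(k, k)), s(comb(k, m))))) vs s(s(comb(k, m, m, r(s(comb(k, m))), s(comb(k, k)))))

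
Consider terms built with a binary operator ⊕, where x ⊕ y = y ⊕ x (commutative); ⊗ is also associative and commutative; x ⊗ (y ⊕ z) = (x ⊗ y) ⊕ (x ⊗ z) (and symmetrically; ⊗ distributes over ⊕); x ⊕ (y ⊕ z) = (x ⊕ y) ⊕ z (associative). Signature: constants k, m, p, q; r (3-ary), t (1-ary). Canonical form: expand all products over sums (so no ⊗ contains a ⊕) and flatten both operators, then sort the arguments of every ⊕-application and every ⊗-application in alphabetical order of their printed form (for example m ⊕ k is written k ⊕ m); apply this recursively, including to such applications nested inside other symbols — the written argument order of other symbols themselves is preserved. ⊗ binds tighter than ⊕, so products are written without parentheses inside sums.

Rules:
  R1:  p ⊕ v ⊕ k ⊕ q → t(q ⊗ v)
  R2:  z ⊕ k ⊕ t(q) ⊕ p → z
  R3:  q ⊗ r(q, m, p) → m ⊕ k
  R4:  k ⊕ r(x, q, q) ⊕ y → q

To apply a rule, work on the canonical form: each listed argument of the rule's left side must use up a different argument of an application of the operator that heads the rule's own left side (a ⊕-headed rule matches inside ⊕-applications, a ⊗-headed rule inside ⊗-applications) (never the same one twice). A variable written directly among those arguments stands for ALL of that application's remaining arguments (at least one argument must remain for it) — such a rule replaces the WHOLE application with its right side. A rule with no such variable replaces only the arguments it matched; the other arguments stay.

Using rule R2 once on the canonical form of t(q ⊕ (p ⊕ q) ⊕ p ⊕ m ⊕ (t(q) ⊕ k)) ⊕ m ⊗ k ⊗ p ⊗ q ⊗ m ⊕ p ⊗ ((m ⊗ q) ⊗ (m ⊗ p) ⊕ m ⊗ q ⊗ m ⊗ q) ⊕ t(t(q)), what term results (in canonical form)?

Answer: k ⊗ m ⊗ m ⊗ p ⊗ q ⊕ m ⊗ m ⊗ p ⊗ p ⊗ q ⊕ m ⊗ m ⊗ p ⊗ q ⊗ q ⊕ t(m ⊕ p ⊕ q ⊕ q) ⊕ t(t(q))

Derivation:
Canonical form:  k ⊗ m ⊗ m ⊗ p ⊗ q ⊕ m ⊗ m ⊗ p ⊗ p ⊗ q ⊕ m ⊗ m ⊗ p ⊗ q ⊗ q ⊕ t(k ⊕ m ⊕ p ⊕ p ⊕ q ⊕ q ⊕ t(q)) ⊕ t(t(q))
Match R2:  consume k, p, t(q);  z := m ⊕ p ⊕ q ⊕ q
The extension variable absorbs all remaining arguments, so the whole application is rewritten.
Giving:  k ⊗ m ⊗ m ⊗ p ⊗ q ⊕ m ⊗ m ⊗ p ⊗ p ⊗ q ⊕ m ⊗ m ⊗ p ⊗ q ⊗ q ⊕ t(m ⊕ p ⊕ q ⊕ q) ⊕ t(t(q))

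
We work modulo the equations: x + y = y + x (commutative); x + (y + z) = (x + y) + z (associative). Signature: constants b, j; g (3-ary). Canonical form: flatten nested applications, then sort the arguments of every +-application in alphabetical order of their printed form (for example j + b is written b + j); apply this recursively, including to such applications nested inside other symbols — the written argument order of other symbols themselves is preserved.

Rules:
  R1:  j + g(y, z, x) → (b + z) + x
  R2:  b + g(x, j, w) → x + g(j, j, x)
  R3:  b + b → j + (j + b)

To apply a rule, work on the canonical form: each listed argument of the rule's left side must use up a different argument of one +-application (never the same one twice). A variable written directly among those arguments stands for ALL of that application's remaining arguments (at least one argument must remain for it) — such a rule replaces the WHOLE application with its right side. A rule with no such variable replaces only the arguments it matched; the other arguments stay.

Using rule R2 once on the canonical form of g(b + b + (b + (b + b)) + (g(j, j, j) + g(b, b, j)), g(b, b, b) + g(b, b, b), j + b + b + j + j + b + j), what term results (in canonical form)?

Answer: g(b + b + b + b + g(b, b, j) + g(j, j, j) + j, g(b, b, b) + g(b, b, b), b + b + b + j + j + j + j)

Derivation:
Canonical form:  g(b + b + b + b + b + g(b, b, j) + g(j, j, j), g(b, b, b) + g(b, b, b), b + b + b + j + j + j + j)
Apply R2:  consuming b, g(j, j, j);  w := j, x := j
New term:  g(b + b + b + b + g(b, b, j) + g(j, j, j) + j, g(b, b, b) + g(b, b, b), b + b + b + j + j + j + j)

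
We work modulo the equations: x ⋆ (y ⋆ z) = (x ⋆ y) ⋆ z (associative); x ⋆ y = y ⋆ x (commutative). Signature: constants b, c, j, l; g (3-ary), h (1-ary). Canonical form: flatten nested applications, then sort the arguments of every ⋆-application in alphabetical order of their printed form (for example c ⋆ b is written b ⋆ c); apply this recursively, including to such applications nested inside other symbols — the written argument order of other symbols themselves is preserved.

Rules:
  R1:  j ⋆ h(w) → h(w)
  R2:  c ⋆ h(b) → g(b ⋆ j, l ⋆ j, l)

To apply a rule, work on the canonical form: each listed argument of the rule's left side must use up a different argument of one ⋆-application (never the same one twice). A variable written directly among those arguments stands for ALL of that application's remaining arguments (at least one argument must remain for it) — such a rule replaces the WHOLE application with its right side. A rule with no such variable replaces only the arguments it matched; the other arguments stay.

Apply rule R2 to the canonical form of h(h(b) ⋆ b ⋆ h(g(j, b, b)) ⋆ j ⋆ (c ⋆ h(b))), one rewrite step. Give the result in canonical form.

Answer: h(b ⋆ g(b ⋆ j, j ⋆ l, l) ⋆ h(b) ⋆ h(g(j, b, b)) ⋆ j)

Derivation:
Canonical form:  h(b ⋆ c ⋆ h(b) ⋆ h(b) ⋆ h(g(j, b, b)) ⋆ j)
Apply R2:  consuming c, h(b)
New term:  h(b ⋆ g(b ⋆ j, j ⋆ l, l) ⋆ h(b) ⋆ h(g(j, b, b)) ⋆ j)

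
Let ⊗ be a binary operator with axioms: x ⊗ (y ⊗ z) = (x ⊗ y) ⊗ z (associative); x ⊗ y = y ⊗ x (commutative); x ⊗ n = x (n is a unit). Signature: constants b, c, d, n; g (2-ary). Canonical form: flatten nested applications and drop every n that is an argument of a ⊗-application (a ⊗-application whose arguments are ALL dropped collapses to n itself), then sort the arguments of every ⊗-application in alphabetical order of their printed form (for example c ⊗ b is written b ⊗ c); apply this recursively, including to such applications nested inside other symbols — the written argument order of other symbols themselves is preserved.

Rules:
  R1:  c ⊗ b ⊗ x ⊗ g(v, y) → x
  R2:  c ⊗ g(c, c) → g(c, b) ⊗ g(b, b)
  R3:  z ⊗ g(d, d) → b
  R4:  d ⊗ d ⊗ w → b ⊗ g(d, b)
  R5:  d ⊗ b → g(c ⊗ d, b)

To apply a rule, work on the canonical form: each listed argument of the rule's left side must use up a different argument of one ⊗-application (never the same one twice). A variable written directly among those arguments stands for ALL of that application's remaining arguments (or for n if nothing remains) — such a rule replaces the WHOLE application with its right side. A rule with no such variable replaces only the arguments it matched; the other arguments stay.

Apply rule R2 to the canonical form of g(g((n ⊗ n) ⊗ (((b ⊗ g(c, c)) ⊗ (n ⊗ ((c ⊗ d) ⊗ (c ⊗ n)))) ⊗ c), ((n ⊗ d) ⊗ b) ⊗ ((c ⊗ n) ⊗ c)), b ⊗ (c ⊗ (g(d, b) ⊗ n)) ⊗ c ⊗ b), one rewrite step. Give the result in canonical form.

Canonical form:  g(g(b ⊗ c ⊗ c ⊗ c ⊗ d ⊗ g(c, c), b ⊗ c ⊗ c ⊗ d), b ⊗ b ⊗ c ⊗ c ⊗ g(d, b))
Apply R2:  consuming c, g(c, c)
New term:  g(g(b ⊗ c ⊗ c ⊗ d ⊗ g(b, b) ⊗ g(c, b), b ⊗ c ⊗ c ⊗ d), b ⊗ b ⊗ c ⊗ c ⊗ g(d, b))

Answer: g(g(b ⊗ c ⊗ c ⊗ d ⊗ g(b, b) ⊗ g(c, b), b ⊗ c ⊗ c ⊗ d), b ⊗ b ⊗ c ⊗ c ⊗ g(d, b))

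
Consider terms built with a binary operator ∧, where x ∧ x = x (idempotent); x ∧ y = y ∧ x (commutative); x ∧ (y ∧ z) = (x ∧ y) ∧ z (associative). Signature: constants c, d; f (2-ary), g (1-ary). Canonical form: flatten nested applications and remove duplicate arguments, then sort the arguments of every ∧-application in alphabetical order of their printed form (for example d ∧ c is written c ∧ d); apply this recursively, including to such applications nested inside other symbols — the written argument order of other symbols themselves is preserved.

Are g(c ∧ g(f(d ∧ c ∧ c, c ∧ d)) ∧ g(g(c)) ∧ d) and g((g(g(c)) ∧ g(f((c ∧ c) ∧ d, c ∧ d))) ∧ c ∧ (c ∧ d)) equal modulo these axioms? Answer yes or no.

Answer: yes — both canonical forms are g(c ∧ d ∧ g(f(c ∧ d, c ∧ d)) ∧ g(g(c)))

Derivation:
Left:  g(c ∧ g(f(d ∧ c ∧ c, c ∧ d)) ∧ g(g(c)) ∧ d)
  Work inside:  c ∧ g(f(d ∧ c ∧ c, c ∧ d)) ∧ g(g(c)) ∧ d
  Simplify inside:  g(f(d ∧ c ∧ c, c ∧ d))  →  g(f(c ∧ d, c ∧ d))
  Order the arguments:  c ∧ d ∧ g(f(c ∧ d, c ∧ d)) ∧ g(g(c))
  Put back:  g(c ∧ d ∧ g(f(c ∧ d, c ∧ d)) ∧ g(g(c)))
Right:  g((g(g(c)) ∧ g(f((c ∧ c) ∧ d, c ∧ d))) ∧ c ∧ (c ∧ d))
  Focus inside:  (g(g(c)) ∧ g(f((c ∧ c) ∧ d, c ∧ d))) ∧ c ∧ (c ∧ d)
  Un-nest:  g(g(c)) ∧ g(f((c ∧ c) ∧ d, c ∧ d)) ∧ c ∧ c ∧ d
  Simplify inside:  g(f((c ∧ c) ∧ d, c ∧ d))  →  g(f(c ∧ d, c ∧ d))
  Drop duplicates:  drop duplicate c
  Order the arguments:  c ∧ d ∧ g(f(c ∧ d, c ∧ d)) ∧ g(g(c))
  Rebuild:  g(c ∧ d ∧ g(f(c ∧ d, c ∧ d)) ∧ g(g(c)))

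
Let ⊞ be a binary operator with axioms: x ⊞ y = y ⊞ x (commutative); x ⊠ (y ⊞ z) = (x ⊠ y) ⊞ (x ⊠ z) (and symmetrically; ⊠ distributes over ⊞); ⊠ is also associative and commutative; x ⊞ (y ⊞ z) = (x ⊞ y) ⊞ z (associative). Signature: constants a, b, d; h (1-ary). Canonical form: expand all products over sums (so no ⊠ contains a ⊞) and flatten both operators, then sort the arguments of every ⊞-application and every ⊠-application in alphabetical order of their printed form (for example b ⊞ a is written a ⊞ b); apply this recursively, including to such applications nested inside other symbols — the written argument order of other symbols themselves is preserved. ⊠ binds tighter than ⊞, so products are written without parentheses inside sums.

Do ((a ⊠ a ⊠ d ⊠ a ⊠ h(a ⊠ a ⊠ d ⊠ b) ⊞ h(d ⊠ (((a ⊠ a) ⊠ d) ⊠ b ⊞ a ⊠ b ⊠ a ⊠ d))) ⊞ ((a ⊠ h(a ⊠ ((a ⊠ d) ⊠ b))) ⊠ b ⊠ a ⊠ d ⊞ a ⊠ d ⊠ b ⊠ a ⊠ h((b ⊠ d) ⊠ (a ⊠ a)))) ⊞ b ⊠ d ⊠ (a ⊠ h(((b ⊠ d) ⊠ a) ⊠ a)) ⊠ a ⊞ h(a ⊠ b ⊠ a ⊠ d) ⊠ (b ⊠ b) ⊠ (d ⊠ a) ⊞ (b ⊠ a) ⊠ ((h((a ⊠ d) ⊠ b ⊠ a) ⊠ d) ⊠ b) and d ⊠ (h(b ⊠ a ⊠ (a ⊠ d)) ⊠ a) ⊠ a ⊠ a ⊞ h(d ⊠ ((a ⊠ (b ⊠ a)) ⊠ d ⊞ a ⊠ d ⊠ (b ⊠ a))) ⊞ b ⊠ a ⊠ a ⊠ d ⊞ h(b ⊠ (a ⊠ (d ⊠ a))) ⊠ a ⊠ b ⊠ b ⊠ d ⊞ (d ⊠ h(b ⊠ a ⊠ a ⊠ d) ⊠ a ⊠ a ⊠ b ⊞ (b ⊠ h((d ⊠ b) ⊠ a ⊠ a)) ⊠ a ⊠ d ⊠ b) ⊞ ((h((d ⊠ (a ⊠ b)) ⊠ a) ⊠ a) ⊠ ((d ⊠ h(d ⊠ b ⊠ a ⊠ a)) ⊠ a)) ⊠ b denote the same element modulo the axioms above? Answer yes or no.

Left:  ((a ⊠ a ⊠ d ⊠ a ⊠ h(a ⊠ a ⊠ d ⊠ b) ⊞ h(d ⊠ (((a ⊠ a) ⊠ d) ⊠ b ⊞ a ⊠ b ⊠ a ⊠ d))) ⊞ ((a ⊠ h(a ⊠ ((a ⊠ d) ⊠ b))) ⊠ b ⊠ a ⊠ d ⊞ a ⊠ d ⊠ b ⊠ a ⊠ h((b ⊠ d) ⊠ (a ⊠ a)))) ⊞ b ⊠ d ⊠ (a ⊠ h(((b ⊠ d) ⊠ a) ⊠ a)) ⊠ a ⊞ h(a ⊠ b ⊠ a ⊠ d) ⊠ (b ⊠ b) ⊠ (d ⊠ a) ⊞ (b ⊠ a) ⊠ ((h((a ⊠ d) ⊠ b ⊠ a) ⊠ d) ⊠ b)
  Distribute:  a ⊠ a ⊠ a ⊠ d ⊠ h(a ⊠ a ⊠ b ⊠ d) ⊞ h(a ⊠ a ⊠ b ⊠ d ⊠ d ⊞ a ⊠ a ⊠ b ⊠ d ⊠ d) ⊞ a ⊠ a ⊠ b ⊠ d ⊠ h(a ⊠ a ⊠ b ⊠ d) ⊞ a ⊠ a ⊠ b ⊠ d ⊠ h(a ⊠ a ⊠ b ⊠ d) ⊞ a ⊠ a ⊠ b ⊠ d ⊠ h(a ⊠ a ⊠ b ⊠ d) ⊞ a ⊠ b ⊠ b ⊠ d ⊠ h(a ⊠ a ⊠ b ⊠ d) ⊞ a ⊠ b ⊠ b ⊠ d ⊠ h(a ⊠ a ⊠ b ⊠ d)
  Sort:  a ⊠ a ⊠ a ⊠ d ⊠ h(a ⊠ a ⊠ b ⊠ d) ⊞ a ⊠ a ⊠ b ⊠ d ⊠ h(a ⊠ a ⊠ b ⊠ d) ⊞ a ⊠ a ⊠ b ⊠ d ⊠ h(a ⊠ a ⊠ b ⊠ d) ⊞ a ⊠ a ⊠ b ⊠ d ⊠ h(a ⊠ a ⊠ b ⊠ d) ⊞ a ⊠ b ⊠ b ⊠ d ⊠ h(a ⊠ a ⊠ b ⊠ d) ⊞ a ⊠ b ⊠ b ⊠ d ⊠ h(a ⊠ a ⊠ b ⊠ d) ⊞ h(a ⊠ a ⊠ b ⊠ d ⊠ d ⊞ a ⊠ a ⊠ b ⊠ d ⊠ d)
Right:  d ⊠ (h(b ⊠ a ⊠ (a ⊠ d)) ⊠ a) ⊠ a ⊠ a ⊞ h(d ⊠ ((a ⊠ (b ⊠ a)) ⊠ d ⊞ a ⊠ d ⊠ (b ⊠ a))) ⊞ b ⊠ a ⊠ a ⊠ d ⊞ h(b ⊠ (a ⊠ (d ⊠ a))) ⊠ a ⊠ b ⊠ b ⊠ d ⊞ (d ⊠ h(b ⊠ a ⊠ a ⊠ d) ⊠ a ⊠ a ⊠ b ⊞ (b ⊠ h((d ⊠ b) ⊠ a ⊠ a)) ⊠ a ⊠ d ⊠ b) ⊞ ((h((d ⊠ (a ⊠ b)) ⊠ a) ⊠ a) ⊠ ((d ⊠ h(d ⊠ b ⊠ a ⊠ a)) ⊠ a)) ⊠ b
  Expand:  a ⊠ a ⊠ a ⊠ d ⊠ h(a ⊠ a ⊠ b ⊠ d) ⊞ h(a ⊠ a ⊠ b ⊠ d ⊠ d ⊞ a ⊠ a ⊠ b ⊠ d ⊠ d) ⊞ a ⊠ a ⊠ b ⊠ d ⊞ a ⊠ b ⊠ b ⊠ d ⊠ h(a ⊠ a ⊠ b ⊠ d) ⊞ a ⊠ a ⊠ b ⊠ d ⊠ h(a ⊠ a ⊠ b ⊠ d) ⊞ a ⊠ b ⊠ b ⊠ d ⊠ h(a ⊠ a ⊠ b ⊠ d) ⊞ a ⊠ a ⊠ b ⊠ d ⊠ h(a ⊠ a ⊠ b ⊠ d) ⊠ h(a ⊠ a ⊠ b ⊠ d)
  Sort arguments:  a ⊠ a ⊠ a ⊠ d ⊠ h(a ⊠ a ⊠ b ⊠ d) ⊞ a ⊠ a ⊠ b ⊠ d ⊞ a ⊠ a ⊠ b ⊠ d ⊠ h(a ⊠ a ⊠ b ⊠ d) ⊞ a ⊠ a ⊠ b ⊠ d ⊠ h(a ⊠ a ⊠ b ⊠ d) ⊠ h(a ⊠ a ⊠ b ⊠ d) ⊞ a ⊠ b ⊠ b ⊠ d ⊠ h(a ⊠ a ⊠ b ⊠ d) ⊞ a ⊠ b ⊠ b ⊠ d ⊠ h(a ⊠ a ⊠ b ⊠ d) ⊞ h(a ⊠ a ⊠ b ⊠ d ⊠ d ⊞ a ⊠ a ⊠ b ⊠ d ⊠ d)

Answer: no — a ⊠ a ⊠ a ⊠ d ⊠ h(a ⊠ a ⊠ b ⊠ d) ⊞ a ⊠ a ⊠ b ⊠ d ⊠ h(a ⊠ a ⊠ b ⊠ d) ⊞ a ⊠ a ⊠ b ⊠ d ⊠ h(a ⊠ a ⊠ b ⊠ d) ⊞ a ⊠ a ⊠ b ⊠ d ⊠ h(a ⊠ a ⊠ b ⊠ d) ⊞ a ⊠ b ⊠ b ⊠ d ⊠ h(a ⊠ a ⊠ b ⊠ d) ⊞ a ⊠ b ⊠ b ⊠ d ⊠ h(a ⊠ a ⊠ b ⊠ d) ⊞ h(a ⊠ a ⊠ b ⊠ d ⊠ d ⊞ a ⊠ a ⊠ b ⊠ d ⊠ d) vs a ⊠ a ⊠ a ⊠ d ⊠ h(a ⊠ a ⊠ b ⊠ d) ⊞ a ⊠ a ⊠ b ⊠ d ⊞ a ⊠ a ⊠ b ⊠ d ⊠ h(a ⊠ a ⊠ b ⊠ d) ⊞ a ⊠ a ⊠ b ⊠ d ⊠ h(a ⊠ a ⊠ b ⊠ d) ⊠ h(a ⊠ a ⊠ b ⊠ d) ⊞ a ⊠ b ⊠ b ⊠ d ⊠ h(a ⊠ a ⊠ b ⊠ d) ⊞ a ⊠ b ⊠ b ⊠ d ⊠ h(a ⊠ a ⊠ b ⊠ d) ⊞ h(a ⊠ a ⊠ b ⊠ d ⊠ d ⊞ a ⊠ a ⊠ b ⊠ d ⊠ d)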